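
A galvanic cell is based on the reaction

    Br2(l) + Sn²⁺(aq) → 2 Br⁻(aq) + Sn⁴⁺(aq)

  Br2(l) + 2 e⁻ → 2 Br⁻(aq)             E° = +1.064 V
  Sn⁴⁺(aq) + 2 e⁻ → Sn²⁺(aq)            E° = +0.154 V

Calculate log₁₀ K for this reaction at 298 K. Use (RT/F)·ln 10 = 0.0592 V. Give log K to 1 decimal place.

log K = 30.7

The Br₂/Br⁻ couple is reduced (cathode); E°cell = +1.064 − (+0.154) = +0.910 V with n = 2.
At equilibrium E = 0, so log K = nE°cell / 0.0592 = (2)(+0.910) / 0.0592 = 30.7.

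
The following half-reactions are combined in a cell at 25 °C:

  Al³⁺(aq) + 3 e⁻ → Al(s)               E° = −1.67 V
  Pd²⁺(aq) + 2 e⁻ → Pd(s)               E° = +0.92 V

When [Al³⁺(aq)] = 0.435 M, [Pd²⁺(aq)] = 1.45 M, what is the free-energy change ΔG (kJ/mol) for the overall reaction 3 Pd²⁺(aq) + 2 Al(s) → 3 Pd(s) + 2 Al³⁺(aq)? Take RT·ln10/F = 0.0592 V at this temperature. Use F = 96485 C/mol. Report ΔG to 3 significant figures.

−1510 kJ/mol

E°cell = +0.92 − (−1.67) = +2.59 V; the balanced reaction transfers n = 6 electrons.
The reaction quotient is [Al³⁺(aq)]^2 / [Pd²⁺(aq)]^3 = 0.0621; by Nernst, E = +2.59 − (0.0592/6)(−1.207) = +2.6019 V.
Then ΔG = −nFE = −6 × 96485 × +2.6019 J/mol = −1510 kJ/mol.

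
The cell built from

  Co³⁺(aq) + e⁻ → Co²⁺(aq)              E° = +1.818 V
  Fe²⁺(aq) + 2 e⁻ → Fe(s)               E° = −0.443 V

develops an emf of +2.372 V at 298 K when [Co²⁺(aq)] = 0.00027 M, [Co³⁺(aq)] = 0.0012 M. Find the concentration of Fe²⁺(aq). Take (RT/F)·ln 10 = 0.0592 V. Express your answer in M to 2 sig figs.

0.0035 M

The Co³⁺/Co²⁺ couple has the larger reduction potential, so it is the cathode: E°cell = +1.818 − (−0.443) = +2.261 V and n = 2.
Since E = E° − (0.0592/n)·log Q, log Q = n(E° − E)/0.0592 = −3.750.
The balanced reaction is 2 Co³⁺(aq) + Fe(s) → 2 Co²⁺(aq) + Fe²⁺(aq), so Q = ([Co²⁺(aq)]^2·[Fe²⁺(aq)]) / [Co³⁺(aq)]^2.
Isolating [Fe²⁺(aq)] in Q = 10^{−3.750} yields log [Fe²⁺(aq)] = −2.454, i.e. 0.0035 M.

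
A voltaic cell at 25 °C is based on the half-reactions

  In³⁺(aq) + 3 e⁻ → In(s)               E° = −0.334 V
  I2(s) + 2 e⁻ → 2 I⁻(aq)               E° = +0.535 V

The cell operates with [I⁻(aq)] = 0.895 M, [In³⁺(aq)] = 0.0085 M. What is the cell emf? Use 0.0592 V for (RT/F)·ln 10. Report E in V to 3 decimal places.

+0.913 V

Since E°(I₂/I⁻) > E°(In³⁺/In), I₂/I⁻ serves as the cathode.
E°cell = E°cat − E°an = +0.535 − (−0.334) = +0.869 V; n = 6.
Balancing gives 3 I2(s) + 2 In(s) → 6 I⁻(aq) + 2 In³⁺(aq); hence Q = [I⁻(aq)]^6·[In³⁺(aq)]^2 = 3.71×10^−5 (log Q = −4.430).
Applying E = E° − (RT ln10/nF)·log Q gives +0.869 − (0.0592/6)(−4.430) = +0.913 V.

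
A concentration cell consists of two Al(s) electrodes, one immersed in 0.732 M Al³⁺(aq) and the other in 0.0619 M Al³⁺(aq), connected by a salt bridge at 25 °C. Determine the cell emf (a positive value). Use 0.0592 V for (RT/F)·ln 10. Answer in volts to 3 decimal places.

0.021 V

For a concentration cell E°cell = 0, since both electrodes use the same couple.
The compartment with the higher Al³⁺(aq) concentration (0.732 M) acts as the cathode; ions are reduced there and produced at the dilute (0.0619 M) anode.
With n = 3, Ecell = −(0.0592/3)·log([dilute]/[conc]) = −(0.0592/3)·log(0.0619/0.732) = +0.021 V.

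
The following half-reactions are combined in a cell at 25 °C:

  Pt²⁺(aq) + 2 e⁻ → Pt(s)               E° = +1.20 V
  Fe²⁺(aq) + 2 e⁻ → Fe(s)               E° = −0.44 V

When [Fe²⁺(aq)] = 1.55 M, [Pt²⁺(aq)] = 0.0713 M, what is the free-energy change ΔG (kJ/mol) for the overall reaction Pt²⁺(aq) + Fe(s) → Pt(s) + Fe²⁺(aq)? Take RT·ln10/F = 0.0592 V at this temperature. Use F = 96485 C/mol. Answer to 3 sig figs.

−309 kJ/mol

E°cell = +1.20 − (−0.44) = +1.64 V; the balanced reaction transfers n = 2 electrons.
The reaction quotient is [Fe²⁺(aq)] / [Pt²⁺(aq)] = 21.7; by Nernst, E = +1.64 − (0.0592/2)(1.337) = +1.6004 V.
ΔG = −nFE = −(2)(96485)(+1.6004) J/mol = −309 kJ/mol.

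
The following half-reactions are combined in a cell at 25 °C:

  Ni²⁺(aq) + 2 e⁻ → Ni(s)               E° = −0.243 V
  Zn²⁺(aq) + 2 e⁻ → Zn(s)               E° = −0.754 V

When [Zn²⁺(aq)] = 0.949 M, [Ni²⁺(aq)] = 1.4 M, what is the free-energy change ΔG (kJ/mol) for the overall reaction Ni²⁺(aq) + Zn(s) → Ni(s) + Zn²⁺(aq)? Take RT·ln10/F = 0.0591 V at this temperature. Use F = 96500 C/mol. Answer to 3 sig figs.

−99.6 kJ/mol

With Ni²⁺/Ni reduced at the cathode, E°cell = −0.243 − (−0.754) = +0.511 V and n = 2.
The reaction quotient is [Zn²⁺(aq)] / [Ni²⁺(aq)] = 0.678; by Nernst, E = +0.511 − (0.0591/2)(−0.169) = +0.5160 V.
Then ΔG = −nFE = −2 × 96500 × +0.5160 J/mol = −99.6 kJ/mol.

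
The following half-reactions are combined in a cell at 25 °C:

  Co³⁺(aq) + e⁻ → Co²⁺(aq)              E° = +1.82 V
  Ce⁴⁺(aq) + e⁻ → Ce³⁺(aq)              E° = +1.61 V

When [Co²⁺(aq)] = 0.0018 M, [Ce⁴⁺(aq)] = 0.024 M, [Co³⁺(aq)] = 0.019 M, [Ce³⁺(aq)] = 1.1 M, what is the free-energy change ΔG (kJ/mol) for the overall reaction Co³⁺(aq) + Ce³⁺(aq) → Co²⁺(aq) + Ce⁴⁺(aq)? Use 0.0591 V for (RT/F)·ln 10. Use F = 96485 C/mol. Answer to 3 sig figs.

With Co³⁺/Co²⁺ reduced at the cathode, E°cell = +1.82 − (+1.61) = +0.21 V and n = 1.
Q = ([Co²⁺(aq)]·[Ce⁴⁺(aq)]) / ([Co³⁺(aq)]·[Ce³⁺(aq)]) = 0.00207, so log Q = −2.685 and E = +0.21 − (0.0591/1)(−2.685) = +0.3687 V.
ΔG = −nFE = −(1)(96485)(+0.3687) J/mol = −35.6 kJ/mol.

−35.6 kJ/mol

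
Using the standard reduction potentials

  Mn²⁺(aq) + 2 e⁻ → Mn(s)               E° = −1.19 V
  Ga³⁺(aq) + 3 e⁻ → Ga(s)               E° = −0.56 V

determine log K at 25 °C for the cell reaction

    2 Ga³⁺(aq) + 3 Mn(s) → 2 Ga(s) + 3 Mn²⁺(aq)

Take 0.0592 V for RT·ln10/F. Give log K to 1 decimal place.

log K = 63.9

The Ga³⁺/Ga couple is reduced (cathode); E°cell = −0.56 − (−1.19) = +0.63 V with n = 6.
At equilibrium E = 0, so log K = nE°cell / 0.0592 = (6)(+0.63) / 0.0592 = 63.9.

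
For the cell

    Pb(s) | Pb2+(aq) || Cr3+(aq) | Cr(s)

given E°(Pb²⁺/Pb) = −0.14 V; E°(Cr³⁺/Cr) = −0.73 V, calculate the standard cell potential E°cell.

−0.59 V

By convention the left-hand electrode in cell notation is the anode (oxidation) and the right-hand electrode is the cathode (reduction).
E°cell = E°(right) − E°(left) = −0.73 − (−0.14) = −0.59 V.
The negative sign shows that, as written, the cell would require an external voltage to drive the reaction.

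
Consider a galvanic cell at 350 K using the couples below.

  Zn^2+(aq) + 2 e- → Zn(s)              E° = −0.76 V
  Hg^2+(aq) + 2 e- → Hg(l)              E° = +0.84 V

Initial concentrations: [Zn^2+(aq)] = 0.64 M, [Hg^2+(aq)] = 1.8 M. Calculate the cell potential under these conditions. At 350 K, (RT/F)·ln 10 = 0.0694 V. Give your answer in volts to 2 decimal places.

Hg²⁺/Hg is reduced (cathode, E° = +0.84 V) and Zn²⁺/Zn is oxidized (anode).
E°cell = E°cat − E°an = +0.84 − (−0.76) = +1.60 V; n = 2.
For the overall reaction Hg^2+(aq) + Zn(s) → Hg(l) + Zn^2+(aq), Q = [Zn^2+(aq)] / [Hg^2+(aq)] = 0.356, giving log Q = −0.449.
Applying E = E° − (RT ln10/nF)·log Q gives +1.60 − (0.0694/2)(−0.449) = +1.62 V.

+1.62 V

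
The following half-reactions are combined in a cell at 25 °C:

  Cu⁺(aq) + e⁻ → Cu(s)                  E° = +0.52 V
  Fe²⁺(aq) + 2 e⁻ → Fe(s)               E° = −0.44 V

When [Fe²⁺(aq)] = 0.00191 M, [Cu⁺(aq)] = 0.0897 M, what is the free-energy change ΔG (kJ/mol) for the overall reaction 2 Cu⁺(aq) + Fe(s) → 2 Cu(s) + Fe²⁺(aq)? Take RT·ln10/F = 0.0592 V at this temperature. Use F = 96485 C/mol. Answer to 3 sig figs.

−189 kJ/mol

With Cu⁺/Cu reduced at the cathode, E°cell = +0.52 − (−0.44) = +0.96 V and n = 2.
The reaction quotient is [Fe²⁺(aq)] / [Cu⁺(aq)]^2 = 0.237; by Nernst, E = +0.96 − (0.0592/2)(−0.625) = +0.9785 V.
Finally ΔG = −nFE = −(2)(96485 C/mol)(+0.9785 V) = −189 kJ/mol.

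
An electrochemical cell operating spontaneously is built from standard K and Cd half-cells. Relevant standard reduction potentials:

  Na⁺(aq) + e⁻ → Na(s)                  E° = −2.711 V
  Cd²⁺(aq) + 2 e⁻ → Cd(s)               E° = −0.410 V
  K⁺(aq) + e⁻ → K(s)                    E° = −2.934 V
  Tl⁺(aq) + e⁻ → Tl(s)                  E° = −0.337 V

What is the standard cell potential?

+2.524 V

Of the two couples in this cell, the one with the more positive reduction potential is reduced at the cathode: here that is Cd²⁺/Cd (−0.410 V); K⁺/K (−2.934 V) is the anode.
E°cell = E°(cathode) − E°(anode) = −0.410 − (−2.934) = +2.524 V.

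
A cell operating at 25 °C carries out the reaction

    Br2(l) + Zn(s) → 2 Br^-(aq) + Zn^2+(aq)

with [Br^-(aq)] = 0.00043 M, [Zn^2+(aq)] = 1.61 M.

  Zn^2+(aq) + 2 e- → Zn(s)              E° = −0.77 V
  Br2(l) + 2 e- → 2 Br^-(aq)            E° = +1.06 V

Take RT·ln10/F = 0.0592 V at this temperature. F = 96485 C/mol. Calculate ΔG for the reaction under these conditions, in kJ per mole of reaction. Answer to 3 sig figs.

−390 kJ/mol

The standard cell potential is +1.06 − (−0.77) = +1.83 V, with n = 2 electrons in the balanced equation.
Here Q = [Br^-(aq)]^2·[Zn^2+(aq)] = 2.98×10^−7 (log Q = −6.526), giving E = +1.83 − (0.0592/2)·(−6.526) = +2.0232 V.
Finally ΔG = −nFE = −(2)(96485 C/mol)(+2.0232 V) = −390 kJ/mol.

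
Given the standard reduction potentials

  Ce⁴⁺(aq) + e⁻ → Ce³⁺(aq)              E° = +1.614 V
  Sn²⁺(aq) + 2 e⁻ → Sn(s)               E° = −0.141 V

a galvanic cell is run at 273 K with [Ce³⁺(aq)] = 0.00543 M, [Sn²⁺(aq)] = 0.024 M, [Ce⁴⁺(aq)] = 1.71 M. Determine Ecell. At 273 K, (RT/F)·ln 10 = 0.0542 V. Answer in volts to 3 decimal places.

+1.934 V

Ce⁴⁺/Ce³⁺ is reduced (cathode, E° = +1.614 V) and Sn²⁺/Sn is oxidized (anode).
E°cell = +1.614 − (−0.141) = +1.755 V, with n = 2 electrons transferred.
For the overall reaction 2 Ce⁴⁺(aq) + Sn(s) → 2 Ce³⁺(aq) + Sn²⁺(aq), Q = ([Ce³⁺(aq)]^2·[Sn²⁺(aq)]) / [Ce⁴⁺(aq)]^2 = 2.42×10^−7, giving log Q = −6.616.
E = E° − (0.0542/n)·log Q = +1.755 − (0.0542/2)(−6.616) = +1.934 V.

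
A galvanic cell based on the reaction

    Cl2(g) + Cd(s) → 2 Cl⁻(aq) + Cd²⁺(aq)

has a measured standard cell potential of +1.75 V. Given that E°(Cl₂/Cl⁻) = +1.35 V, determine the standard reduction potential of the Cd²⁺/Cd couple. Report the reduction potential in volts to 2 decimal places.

In the reaction as written the Cl₂/Cl⁻ couple is reduced (cathode) and Cd²⁺/Cd is oxidized (anode), so E°cell = E°(Cl₂/Cl⁻) − E°(Cd²⁺/Cd).
E°(Cd²⁺/Cd) = E°(cathode) − E°cell = +1.35 − (+1.75) = −0.40 V.

−0.40 V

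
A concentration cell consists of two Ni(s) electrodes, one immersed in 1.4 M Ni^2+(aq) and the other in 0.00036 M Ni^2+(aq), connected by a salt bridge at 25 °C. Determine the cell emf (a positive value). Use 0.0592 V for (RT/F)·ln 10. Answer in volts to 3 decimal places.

For a concentration cell E°cell = 0, since both electrodes use the same couple.
The compartment with the higher Ni^2+(aq) concentration (1.4 M) acts as the cathode; ions are reduced there and produced at the dilute (0.00036 M) anode.
With n = 2, Ecell = −(0.0592/2)·log([dilute]/[conc]) = −(0.0592/2)·log(0.00036/1.4) = +0.106 V.

0.106 V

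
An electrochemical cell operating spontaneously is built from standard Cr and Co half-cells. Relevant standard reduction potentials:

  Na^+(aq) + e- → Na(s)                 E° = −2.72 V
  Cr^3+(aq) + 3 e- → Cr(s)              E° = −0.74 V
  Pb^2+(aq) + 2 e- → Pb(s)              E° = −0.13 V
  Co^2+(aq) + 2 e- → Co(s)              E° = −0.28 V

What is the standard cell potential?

+0.46 V

Of the two couples in this cell, the one with the more positive reduction potential is reduced at the cathode: here that is Co²⁺/Co (−0.28 V); Cr³⁺/Cr (−0.74 V) is the anode.
E°cell = E°(cathode) − E°(anode) = −0.28 − (−0.74) = +0.46 V.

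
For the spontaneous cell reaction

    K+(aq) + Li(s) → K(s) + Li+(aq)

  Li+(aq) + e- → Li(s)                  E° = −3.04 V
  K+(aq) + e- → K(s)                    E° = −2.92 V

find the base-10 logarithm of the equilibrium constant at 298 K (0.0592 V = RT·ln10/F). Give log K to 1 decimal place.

log K = 2.0

The K⁺/K couple is reduced (cathode); E°cell = −2.92 − (−3.04) = +0.12 V with n = 1.
At equilibrium E = 0, so log K = nE°cell / 0.0592 = (1)(+0.12) / 0.0592 = 2.0.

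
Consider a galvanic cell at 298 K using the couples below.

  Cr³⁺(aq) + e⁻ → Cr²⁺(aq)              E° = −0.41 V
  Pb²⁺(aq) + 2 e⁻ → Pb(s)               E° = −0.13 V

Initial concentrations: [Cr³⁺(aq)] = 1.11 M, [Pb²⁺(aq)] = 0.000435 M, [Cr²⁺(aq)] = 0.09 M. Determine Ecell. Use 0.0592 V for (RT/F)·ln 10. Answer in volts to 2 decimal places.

+0.12 V

Since E°(Pb²⁺/Pb) > E°(Cr³⁺/Cr²⁺), Pb²⁺/Pb serves as the cathode.
The standard potential is −0.13 − (−0.41) = +0.28 V and the balanced reaction transfers n = 2 electrons.
For the overall reaction Pb²⁺(aq) + 2 Cr²⁺(aq) → Pb(s) + 2 Cr³⁺(aq), Q = [Cr³⁺(aq)]^2 / ([Pb²⁺(aq)]·[Cr²⁺(aq)]^2) = 3.5×10^5, giving log Q = 5.544.
E = E° − (0.0592/n)·log Q = +0.28 − (0.0592/2)(5.544) = +0.12 V.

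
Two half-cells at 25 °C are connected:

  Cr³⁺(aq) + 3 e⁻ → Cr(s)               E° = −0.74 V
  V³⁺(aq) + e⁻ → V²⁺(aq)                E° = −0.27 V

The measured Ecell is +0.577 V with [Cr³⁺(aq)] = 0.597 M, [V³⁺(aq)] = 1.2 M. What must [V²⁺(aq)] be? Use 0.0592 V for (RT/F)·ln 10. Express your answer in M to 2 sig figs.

0.022 M

With V³⁺/V²⁺ at the cathode and Cr³⁺/Cr at the anode, E°cell = −0.27 − (−0.74) = +0.47 V (n = 3).
Rearranging E = E° − (0.0592/n)·log Q gives log Q = 3(+0.47 − (+0.577))/0.0592 = −5.422.
The balanced reaction is 3 V³⁺(aq) + Cr(s) → 3 V²⁺(aq) + Cr³⁺(aq), so Q = ([V²⁺(aq)]^3·[Cr³⁺(aq)]) / [V³⁺(aq)]^3.
Solving for the unknown gives log [V²⁺(aq)] = −1.653, so [V²⁺(aq)] ≈ 0.022 M.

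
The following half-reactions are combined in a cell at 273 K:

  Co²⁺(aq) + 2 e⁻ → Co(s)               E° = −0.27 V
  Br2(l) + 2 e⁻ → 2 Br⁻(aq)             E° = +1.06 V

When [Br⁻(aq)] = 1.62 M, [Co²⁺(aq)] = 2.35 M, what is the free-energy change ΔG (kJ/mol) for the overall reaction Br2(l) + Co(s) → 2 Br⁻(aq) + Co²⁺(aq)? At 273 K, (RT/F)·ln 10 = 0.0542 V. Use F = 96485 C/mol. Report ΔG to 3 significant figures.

E°cell = +1.06 − (−0.27) = +1.33 V; the balanced reaction transfers n = 2 electrons.
The reaction quotient is [Br⁻(aq)]^2·[Co²⁺(aq)] = 6.17; by Nernst, E = +1.33 − (0.0542/2)(0.790) = +1.3086 V.
ΔG = −nFE = −(2)(96485)(+1.3086) J/mol = −253 kJ/mol.

−253 kJ/mol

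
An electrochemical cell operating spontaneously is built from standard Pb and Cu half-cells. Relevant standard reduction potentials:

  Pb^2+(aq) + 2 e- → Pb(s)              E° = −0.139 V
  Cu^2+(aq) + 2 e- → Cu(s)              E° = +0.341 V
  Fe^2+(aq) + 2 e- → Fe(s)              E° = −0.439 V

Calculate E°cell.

+0.480 V

Of the two couples in this cell, the one with the more positive reduction potential is reduced at the cathode: here that is Cu²⁺/Cu (+0.341 V); Pb²⁺/Pb (−0.139 V) is the anode.
E°cell = E°(cathode) − E°(anode) = +0.341 − (−0.139) = +0.480 V.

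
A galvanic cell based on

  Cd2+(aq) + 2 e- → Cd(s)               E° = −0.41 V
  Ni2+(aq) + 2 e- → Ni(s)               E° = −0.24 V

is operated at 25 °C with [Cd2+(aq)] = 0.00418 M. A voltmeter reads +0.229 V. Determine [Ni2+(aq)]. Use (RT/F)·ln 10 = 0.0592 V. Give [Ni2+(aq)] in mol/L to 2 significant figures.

Ni²⁺/Ni is the cathode (higher E°); E°cell = −0.24 − (−0.41) = +0.17 V with n = 2.
Since E = E° − (0.0592/n)·log Q, log Q = n(E° − E)/0.0592 = −1.993.
Balancing electrons gives Ni2+(aq) + Cd(s) → Ni(s) + Cd2+(aq); thus Q = [Cd2+(aq)] / [Ni2+(aq)].
Isolating [Ni2+(aq)] in Q = 10^{−1.993} yields log [Ni2+(aq)] = −0.386, i.e. 0.41 M.

0.41 M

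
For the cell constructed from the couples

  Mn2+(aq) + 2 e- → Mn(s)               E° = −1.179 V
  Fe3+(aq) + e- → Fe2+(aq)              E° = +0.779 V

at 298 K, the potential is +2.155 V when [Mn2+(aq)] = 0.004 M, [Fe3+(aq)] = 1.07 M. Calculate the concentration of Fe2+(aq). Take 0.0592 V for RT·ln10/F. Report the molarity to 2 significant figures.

0.0080 M

Fe³⁺/Fe²⁺ is the cathode (higher E°); E°cell = +0.779 − (−1.179) = +1.958 V with n = 2.
Rearranging E = E° − (0.0592/n)·log Q gives log Q = 2(+1.958 − (+2.155))/0.0592 = −6.655.
For 2 Fe3+(aq) + Mn(s) → 2 Fe2+(aq) + Mn2+(aq), the reaction quotient is Q = ([Fe2+(aq)]^2·[Mn2+(aq)]) / [Fe3+(aq)]^2.
Substituting the known concentrations and solving, log [Fe2+(aq)] = −2.099 and [Fe2+(aq)] = 0.0080 M.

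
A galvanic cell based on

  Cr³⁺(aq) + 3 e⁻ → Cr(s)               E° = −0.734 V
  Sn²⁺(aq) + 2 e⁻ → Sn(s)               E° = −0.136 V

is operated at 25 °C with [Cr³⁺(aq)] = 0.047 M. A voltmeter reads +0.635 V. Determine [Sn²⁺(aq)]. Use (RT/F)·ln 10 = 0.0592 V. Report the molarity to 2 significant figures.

The Sn²⁺/Sn couple has the larger reduction potential, so it is the cathode: E°cell = −0.136 − (−0.734) = +0.598 V and n = 6.
Since E = E° − (0.0592/n)·log Q, log Q = n(E° − E)/0.0592 = −3.750.
Balancing electrons gives 3 Sn²⁺(aq) + 2 Cr(s) → 3 Sn(s) + 2 Cr³⁺(aq); thus Q = [Cr³⁺(aq)]^2 / [Sn²⁺(aq)]^3.
Solving for the unknown gives log [Sn²⁺(aq)] = 0.365, so [Sn²⁺(aq)] ≈ 2.3 M.

2.3 M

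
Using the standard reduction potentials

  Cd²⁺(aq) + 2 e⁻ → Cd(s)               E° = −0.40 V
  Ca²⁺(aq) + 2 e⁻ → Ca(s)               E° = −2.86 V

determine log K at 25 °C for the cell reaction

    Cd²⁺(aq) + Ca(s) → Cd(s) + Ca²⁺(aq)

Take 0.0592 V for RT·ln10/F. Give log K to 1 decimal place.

log K = 83.1

The Cd²⁺/Cd couple is reduced (cathode); E°cell = −0.40 − (−2.86) = +2.46 V with n = 2.
At equilibrium E = 0, so log K = nE°cell / 0.0592 = (2)(+2.46) / 0.0592 = 83.1.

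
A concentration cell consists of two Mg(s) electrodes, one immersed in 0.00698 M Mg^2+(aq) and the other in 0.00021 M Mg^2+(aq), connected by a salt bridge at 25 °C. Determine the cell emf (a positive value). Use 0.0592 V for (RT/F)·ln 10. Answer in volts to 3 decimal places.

0.045 V

For a concentration cell E°cell = 0, since both electrodes use the same couple.
The compartment with the higher Mg^2+(aq) concentration (0.00698 M) acts as the cathode; ions are reduced there and produced at the dilute (0.00021 M) anode.
With n = 2, Ecell = −(0.0592/2)·log([dilute]/[conc]) = −(0.0592/2)·log(0.00021/0.00698) = +0.045 V.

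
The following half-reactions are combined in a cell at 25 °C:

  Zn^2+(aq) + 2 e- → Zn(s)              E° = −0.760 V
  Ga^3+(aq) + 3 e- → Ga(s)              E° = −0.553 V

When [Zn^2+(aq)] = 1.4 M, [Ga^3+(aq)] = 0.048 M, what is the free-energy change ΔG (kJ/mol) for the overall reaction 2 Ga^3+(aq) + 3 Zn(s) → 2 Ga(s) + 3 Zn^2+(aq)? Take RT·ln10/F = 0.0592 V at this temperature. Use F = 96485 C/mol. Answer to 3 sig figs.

The standard cell potential is −0.553 − (−0.760) = +0.207 V, with n = 6 electrons in the balanced equation.
The reaction quotient is [Zn^2+(aq)]^3 / [Ga^3+(aq)]^2 = 1.19×10^3; by Nernst, E = +0.207 − (0.0592/6)(3.076) = +0.1767 V.
Finally ΔG = −nFE = −(6)(96485 C/mol)(+0.1767 V) = −102 kJ/mol.

−102 kJ/mol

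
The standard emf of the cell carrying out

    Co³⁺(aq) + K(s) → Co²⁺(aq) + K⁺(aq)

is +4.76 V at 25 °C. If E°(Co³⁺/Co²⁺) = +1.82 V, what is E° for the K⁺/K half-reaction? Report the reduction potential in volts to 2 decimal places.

In the reaction as written the Co³⁺/Co²⁺ couple is reduced (cathode) and K⁺/K is oxidized (anode), so E°cell = E°(Co³⁺/Co²⁺) − E°(K⁺/K).
E°(K⁺/K) = E°(cathode) − E°cell = +1.82 − (+4.76) = −2.94 V.

−2.94 V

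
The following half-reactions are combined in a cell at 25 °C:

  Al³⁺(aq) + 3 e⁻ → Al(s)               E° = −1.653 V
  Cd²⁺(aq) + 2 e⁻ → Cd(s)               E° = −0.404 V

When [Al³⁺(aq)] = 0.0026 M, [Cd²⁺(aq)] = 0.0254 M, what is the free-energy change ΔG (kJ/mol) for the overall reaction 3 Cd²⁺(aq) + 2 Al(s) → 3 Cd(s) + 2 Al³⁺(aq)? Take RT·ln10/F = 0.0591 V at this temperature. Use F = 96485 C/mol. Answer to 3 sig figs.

With Cd²⁺/Cd reduced at the cathode, E°cell = −0.404 − (−1.653) = +1.249 V and n = 6.
Q = [Al³⁺(aq)]^2 / [Cd²⁺(aq)]^3 = 0.413, so log Q = −0.385 and E = +1.249 − (0.0591/6)(−0.385) = +1.2528 V.
Finally ΔG = −nFE = −(6)(96485 C/mol)(+1.2528 V) = −725 kJ/mol.

−725 kJ/mol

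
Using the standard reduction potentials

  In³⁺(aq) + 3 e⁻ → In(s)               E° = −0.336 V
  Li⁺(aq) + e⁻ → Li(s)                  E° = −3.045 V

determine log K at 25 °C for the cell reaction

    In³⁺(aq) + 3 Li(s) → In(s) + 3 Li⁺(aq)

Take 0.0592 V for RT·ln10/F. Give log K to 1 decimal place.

log K = 137.3

The In³⁺/In couple is reduced (cathode); E°cell = −0.336 − (−3.045) = +2.709 V with n = 3.
At equilibrium E = 0, so log K = nE°cell / 0.0592 = (3)(+2.709) / 0.0592 = 137.3.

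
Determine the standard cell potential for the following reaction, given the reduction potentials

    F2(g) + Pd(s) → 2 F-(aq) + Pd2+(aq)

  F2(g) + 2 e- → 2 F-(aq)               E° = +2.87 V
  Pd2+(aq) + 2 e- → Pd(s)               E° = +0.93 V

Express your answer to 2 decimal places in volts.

F2(g) gains electrons, so the F₂/F⁻ couple is the cathode; the Pd²⁺/Pd couple is the anode.
E°cell = E°(cathode) − E°(anode) = +2.87 − (+0.93) = +1.94 V.

+1.94 V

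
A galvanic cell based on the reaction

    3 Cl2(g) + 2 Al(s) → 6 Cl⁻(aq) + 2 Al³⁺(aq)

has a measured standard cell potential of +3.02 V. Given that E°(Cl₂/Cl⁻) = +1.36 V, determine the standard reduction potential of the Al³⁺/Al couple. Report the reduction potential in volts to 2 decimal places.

In the reaction as written the Cl₂/Cl⁻ couple is reduced (cathode) and Al³⁺/Al is oxidized (anode), so E°cell = E°(Cl₂/Cl⁻) − E°(Al³⁺/Al).
E°(Al³⁺/Al) = E°(cathode) − E°cell = +1.36 − (+3.02) = −1.66 V.

−1.66 V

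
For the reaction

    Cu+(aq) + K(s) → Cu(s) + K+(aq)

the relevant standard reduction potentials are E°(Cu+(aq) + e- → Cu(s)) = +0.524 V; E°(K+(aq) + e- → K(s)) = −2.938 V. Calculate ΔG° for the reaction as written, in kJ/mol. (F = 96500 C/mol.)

In the reaction as written Cu+(aq) is reduced, so the Cu⁺/Cu couple is the cathode and K⁺/K is the anode.
E°cell = +0.524 − (−2.938) = +3.462 V; balancing electrons gives n = 1.
ΔG° = −nFE°cell = −(1)(96500)(+3.462) J/mol = −334 kJ/mol.

−334 kJ/mol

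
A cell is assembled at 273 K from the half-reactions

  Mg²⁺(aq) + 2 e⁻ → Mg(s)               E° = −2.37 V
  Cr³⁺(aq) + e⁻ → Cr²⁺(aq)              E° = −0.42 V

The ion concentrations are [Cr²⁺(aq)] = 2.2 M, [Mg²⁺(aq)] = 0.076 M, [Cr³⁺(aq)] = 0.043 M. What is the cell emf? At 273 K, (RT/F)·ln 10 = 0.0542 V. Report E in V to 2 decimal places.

Since E°(Cr³⁺/Cr²⁺) > E°(Mg²⁺/Mg), Cr³⁺/Cr²⁺ serves as the cathode.
E°cell = E°cat − E°an = −0.42 − (−2.37) = +1.95 V; n = 2.
For the overall reaction 2 Cr³⁺(aq) + Mg(s) → 2 Cr²⁺(aq) + Mg²⁺(aq), Q = ([Cr²⁺(aq)]^2·[Mg²⁺(aq)]) / [Cr³⁺(aq)]^2 = 199, giving log Q = 2.299.
Applying E = E° − (RT ln10/nF)·log Q gives +1.95 − (0.0542/2)(2.299) = +1.89 V.

+1.89 V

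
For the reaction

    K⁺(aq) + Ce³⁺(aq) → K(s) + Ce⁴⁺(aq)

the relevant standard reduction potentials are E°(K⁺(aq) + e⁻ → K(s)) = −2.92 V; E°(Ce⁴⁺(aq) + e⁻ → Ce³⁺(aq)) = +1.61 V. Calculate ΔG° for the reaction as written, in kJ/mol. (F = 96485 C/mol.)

In the reaction as written K⁺(aq) is reduced, so the K⁺/K couple is the cathode and Ce⁴⁺/Ce³⁺ is the anode.
E°cell = −2.92 − (+1.61) = −4.53 V; balancing electrons gives n = 1.
ΔG° = −nFE°cell = −(1)(96485)(−4.53) J/mol = +437 kJ/mol.

+437 kJ/mol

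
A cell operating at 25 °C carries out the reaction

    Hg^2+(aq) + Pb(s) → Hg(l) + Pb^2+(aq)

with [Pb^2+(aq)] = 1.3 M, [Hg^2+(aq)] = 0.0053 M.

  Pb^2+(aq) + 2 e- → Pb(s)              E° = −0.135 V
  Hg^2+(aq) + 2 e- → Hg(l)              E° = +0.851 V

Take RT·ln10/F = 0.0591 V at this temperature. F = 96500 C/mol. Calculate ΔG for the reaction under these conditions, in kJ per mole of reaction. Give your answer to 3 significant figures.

−177 kJ/mol

E°cell = +0.851 − (−0.135) = +0.986 V; the balanced reaction transfers n = 2 electrons.
Q = [Pb^2+(aq)] / [Hg^2+(aq)] = 245, so log Q = 2.390 and E = +0.986 − (0.0591/2)(2.390) = +0.9154 V.
Finally ΔG = −nFE = −(2)(96500 C/mol)(+0.9154 V) = −177 kJ/mol.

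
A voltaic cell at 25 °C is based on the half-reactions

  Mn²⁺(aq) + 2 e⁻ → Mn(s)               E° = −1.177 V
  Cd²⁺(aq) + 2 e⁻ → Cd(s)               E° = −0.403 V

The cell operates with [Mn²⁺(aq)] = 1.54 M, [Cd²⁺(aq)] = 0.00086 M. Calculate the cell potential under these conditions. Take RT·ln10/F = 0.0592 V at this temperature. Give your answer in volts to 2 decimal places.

The Cd²⁺/Cd couple has the more positive E°, so it is the cathode; Mn²⁺/Mn is the anode.
E°cell = E°cat − E°an = −0.403 − (−1.177) = +0.774 V; n = 2.
For the overall reaction Cd²⁺(aq) + Mn(s) → Cd(s) + Mn²⁺(aq), Q = [Mn²⁺(aq)] / [Cd²⁺(aq)] = 1.79×10^3, giving log Q = 3.253.
E = E° − (0.0592/n)·log Q = +0.774 − (0.0592/2)(3.253) = +0.68 V.

+0.68 V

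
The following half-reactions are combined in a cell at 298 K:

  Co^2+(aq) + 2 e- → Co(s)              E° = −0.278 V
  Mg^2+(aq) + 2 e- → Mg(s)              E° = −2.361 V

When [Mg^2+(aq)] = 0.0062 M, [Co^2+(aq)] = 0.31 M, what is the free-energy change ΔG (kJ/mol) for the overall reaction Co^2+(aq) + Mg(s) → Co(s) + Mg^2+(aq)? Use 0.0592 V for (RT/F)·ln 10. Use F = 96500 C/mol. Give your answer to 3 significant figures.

−412 kJ/mol

E°cell = −0.278 − (−2.361) = +2.083 V; the balanced reaction transfers n = 2 electrons.
The reaction quotient is [Mg^2+(aq)] / [Co^2+(aq)] = 0.02; by Nernst, E = +2.083 − (0.0592/2)(−1.699) = +2.1333 V.
ΔG = −nFE = −(2)(96500)(+2.1333) J/mol = −412 kJ/mol.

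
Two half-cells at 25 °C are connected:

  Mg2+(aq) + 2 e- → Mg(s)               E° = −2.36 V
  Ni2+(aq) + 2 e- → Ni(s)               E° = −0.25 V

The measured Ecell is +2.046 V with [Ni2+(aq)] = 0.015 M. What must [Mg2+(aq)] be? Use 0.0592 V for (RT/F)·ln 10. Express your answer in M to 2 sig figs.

2.2 M

Ni²⁺/Ni is the cathode (higher E°); E°cell = −0.25 − (−2.36) = +2.11 V with n = 2.
Since E = E° − (0.0592/n)·log Q, log Q = n(E° − E)/0.0592 = 2.162.
The balanced reaction is Ni2+(aq) + Mg(s) → Ni(s) + Mg2+(aq), so Q = [Mg2+(aq)] / [Ni2+(aq)].
Substituting the known concentrations and solving, log [Mg2+(aq)] = 0.338 and [Mg2+(aq)] = 2.2 M.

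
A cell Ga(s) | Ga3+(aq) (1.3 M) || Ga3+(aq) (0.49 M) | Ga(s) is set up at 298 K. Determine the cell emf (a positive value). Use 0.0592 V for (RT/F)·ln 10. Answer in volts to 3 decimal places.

0.008 V

For a concentration cell E°cell = 0, since both electrodes use the same couple.
The compartment with the higher Ga3+(aq) concentration (1.3 M) acts as the cathode; ions are reduced there and produced at the dilute (0.49 M) anode.
With n = 3, Ecell = −(0.0592/3)·log([dilute]/[conc]) = −(0.0592/3)·log(0.49/1.3) = +0.008 V.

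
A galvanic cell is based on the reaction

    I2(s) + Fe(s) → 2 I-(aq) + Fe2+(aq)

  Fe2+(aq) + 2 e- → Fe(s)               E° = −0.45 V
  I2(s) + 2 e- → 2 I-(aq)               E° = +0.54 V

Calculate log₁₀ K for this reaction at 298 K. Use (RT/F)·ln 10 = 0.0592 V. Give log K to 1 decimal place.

log K = 33.4

The I₂/I⁻ couple is reduced (cathode); E°cell = +0.54 − (−0.45) = +0.99 V with n = 2.
At equilibrium E = 0, so log K = nE°cell / 0.0592 = (2)(+0.99) / 0.0592 = 33.4.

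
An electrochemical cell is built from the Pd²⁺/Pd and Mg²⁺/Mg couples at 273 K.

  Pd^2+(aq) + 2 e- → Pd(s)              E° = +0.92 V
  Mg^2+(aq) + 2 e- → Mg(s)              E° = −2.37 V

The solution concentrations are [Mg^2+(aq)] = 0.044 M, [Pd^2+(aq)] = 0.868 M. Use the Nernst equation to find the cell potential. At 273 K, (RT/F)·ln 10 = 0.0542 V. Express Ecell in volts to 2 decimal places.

+3.33 V

The Pd²⁺/Pd couple has the more positive E°, so it is the cathode; Mg²⁺/Mg is the anode.
E°cell = E°cat − E°an = +0.92 − (−2.37) = +3.29 V; n = 2.
Balancing gives Pd^2+(aq) + Mg(s) → Pd(s) + Mg^2+(aq); hence Q = [Mg^2+(aq)] / [Pd^2+(aq)] = 0.0507 (log Q = −1.295).
E = E° − (0.0542/n)·log Q = +3.29 − (0.0542/2)(−1.295) = +3.33 V.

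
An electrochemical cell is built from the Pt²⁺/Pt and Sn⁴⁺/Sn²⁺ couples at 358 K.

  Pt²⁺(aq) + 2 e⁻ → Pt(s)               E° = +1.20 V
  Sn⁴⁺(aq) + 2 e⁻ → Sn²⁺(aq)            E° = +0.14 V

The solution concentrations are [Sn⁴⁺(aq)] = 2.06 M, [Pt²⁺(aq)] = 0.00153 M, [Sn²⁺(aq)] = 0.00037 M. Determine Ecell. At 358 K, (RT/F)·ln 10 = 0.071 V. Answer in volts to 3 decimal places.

+0.827 V

Pt²⁺/Pt is reduced (cathode, E° = +1.20 V) and Sn⁴⁺/Sn²⁺ is oxidized (anode).
The standard potential is +1.20 − (+0.14) = +1.06 V and the balanced reaction transfers n = 2 electrons.
The balanced reaction is Pt²⁺(aq) + Sn²⁺(aq) → Pt(s) + Sn⁴⁺(aq), so Q = [Sn⁴⁺(aq)] / ([Pt²⁺(aq)]·[Sn²⁺(aq)]) = 3.64×10^6 and log Q = 6.561.
By the Nernst equation, E = +1.06 − (0.071/2)·(6.561) = +0.827 V.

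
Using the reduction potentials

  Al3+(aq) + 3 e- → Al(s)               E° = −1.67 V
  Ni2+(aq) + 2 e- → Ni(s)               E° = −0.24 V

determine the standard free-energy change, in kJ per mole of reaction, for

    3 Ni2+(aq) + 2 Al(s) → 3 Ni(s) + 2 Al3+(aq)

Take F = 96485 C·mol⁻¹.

In the reaction as written Ni2+(aq) is reduced, so the Ni²⁺/Ni couple is the cathode and Al³⁺/Al is the anode.
E°cell = −0.24 − (−1.67) = +1.43 V; balancing electrons gives n = 6.
ΔG° = −nFE°cell = −(6)(96485)(+1.43) J/mol = −828 kJ/mol.

−828 kJ/mol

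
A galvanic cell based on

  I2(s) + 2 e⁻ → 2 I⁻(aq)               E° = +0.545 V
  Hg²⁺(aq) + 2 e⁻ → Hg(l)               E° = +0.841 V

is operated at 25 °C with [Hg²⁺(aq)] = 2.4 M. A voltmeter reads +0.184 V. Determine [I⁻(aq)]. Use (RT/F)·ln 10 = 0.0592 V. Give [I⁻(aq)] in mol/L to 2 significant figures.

0.0083 M

The Hg²⁺/Hg couple has the larger reduction potential, so it is the cathode: E°cell = +0.841 − (+0.545) = +0.296 V and n = 2.
Rearranging E = E° − (0.0592/n)·log Q gives log Q = 2(+0.296 − (+0.184))/0.0592 = 3.784.
The balanced reaction is Hg²⁺(aq) + 2 I⁻(aq) → Hg(l) + I2(s), so Q = 1 / ([Hg²⁺(aq)]·[I⁻(aq)]^2).
Solving for the unknown gives log [I⁻(aq)] = −2.082, so [I⁻(aq)] ≈ 0.0083 M.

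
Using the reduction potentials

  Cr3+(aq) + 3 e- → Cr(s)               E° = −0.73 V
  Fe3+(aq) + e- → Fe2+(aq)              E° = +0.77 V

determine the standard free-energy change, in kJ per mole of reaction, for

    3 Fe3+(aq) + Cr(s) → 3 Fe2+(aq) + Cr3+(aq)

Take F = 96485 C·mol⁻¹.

In the reaction as written Fe3+(aq) is reduced, so the Fe³⁺/Fe²⁺ couple is the cathode and Cr³⁺/Cr is the anode.
E°cell = +0.77 − (−0.73) = +1.50 V; balancing electrons gives n = 3.
ΔG° = −nFE°cell = −(3)(96485)(+1.50) J/mol = −434 kJ/mol.

−434 kJ/mol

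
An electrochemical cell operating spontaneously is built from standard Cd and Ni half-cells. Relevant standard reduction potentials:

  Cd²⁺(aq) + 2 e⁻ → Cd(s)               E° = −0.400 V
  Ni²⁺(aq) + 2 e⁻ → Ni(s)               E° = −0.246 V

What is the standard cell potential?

+0.154 V

The Ni²⁺/Ni couple has the higher E°, so Ni ion is reduced (cathode) and Cd is oxidized (anode).
E°cell = E°(cathode) − E°(anode) = −0.246 − (−0.400) = +0.154 V.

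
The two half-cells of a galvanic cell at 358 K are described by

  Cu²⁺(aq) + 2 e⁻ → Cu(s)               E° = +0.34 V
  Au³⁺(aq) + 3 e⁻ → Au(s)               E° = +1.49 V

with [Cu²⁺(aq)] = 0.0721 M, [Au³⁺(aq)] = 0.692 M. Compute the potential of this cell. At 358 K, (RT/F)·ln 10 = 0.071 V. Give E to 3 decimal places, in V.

+1.187 V

Since E°(Au³⁺/Au) > E°(Cu²⁺/Cu), Au³⁺/Au serves as the cathode.
E°cell = +1.49 − (+0.34) = +1.15 V, with n = 6 electrons transferred.
Balancing gives 2 Au³⁺(aq) + 3 Cu(s) → 2 Au(s) + 3 Cu²⁺(aq); hence Q = [Cu²⁺(aq)]^3 / [Au³⁺(aq)]^2 = 0.000783 (log Q = −3.106).
Applying E = E° − (RT ln10/nF)·log Q gives +1.15 − (0.071/6)(−3.106) = +1.187 V.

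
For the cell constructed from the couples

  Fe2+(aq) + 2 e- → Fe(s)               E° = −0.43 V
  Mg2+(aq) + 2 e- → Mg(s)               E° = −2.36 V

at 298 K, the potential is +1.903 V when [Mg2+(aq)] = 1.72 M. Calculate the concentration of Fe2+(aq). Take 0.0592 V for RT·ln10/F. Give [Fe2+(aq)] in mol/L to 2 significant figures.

0.21 M

The Fe²⁺/Fe couple has the larger reduction potential, so it is the cathode: E°cell = −0.43 − (−2.36) = +1.93 V and n = 2.
From the Nernst equation, log Q = n(E° − E)/0.0592 = 2·(+1.93 − (+1.903))/0.0592 = 0.912.
The balanced reaction is Fe2+(aq) + Mg(s) → Fe(s) + Mg2+(aq), so Q = [Mg2+(aq)] / [Fe2+(aq)].
Solving for the unknown gives log [Fe2+(aq)] = −0.676, so [Fe2+(aq)] ≈ 0.21 M.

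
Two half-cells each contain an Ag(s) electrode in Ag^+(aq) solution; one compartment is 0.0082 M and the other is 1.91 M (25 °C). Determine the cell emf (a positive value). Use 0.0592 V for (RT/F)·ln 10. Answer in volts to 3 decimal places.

0.140 V

For a concentration cell E°cell = 0, since both electrodes use the same couple.
The compartment with the higher Ag^+(aq) concentration (1.91 M) acts as the cathode; ions are reduced there and produced at the dilute (0.0082 M) anode.
With n = 1, Ecell = −(0.0592/1)·log([dilute]/[conc]) = −(0.0592/1)·log(0.0082/1.91) = +0.140 V.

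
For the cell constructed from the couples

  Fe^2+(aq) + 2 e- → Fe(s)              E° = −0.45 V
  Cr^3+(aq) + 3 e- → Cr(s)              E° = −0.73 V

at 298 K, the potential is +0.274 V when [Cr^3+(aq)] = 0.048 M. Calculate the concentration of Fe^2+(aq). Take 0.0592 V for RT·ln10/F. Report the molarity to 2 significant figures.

0.083 M

The Fe²⁺/Fe couple has the larger reduction potential, so it is the cathode: E°cell = −0.45 − (−0.73) = +0.28 V and n = 6.
From the Nernst equation, log Q = n(E° − E)/0.0592 = 6·(+0.28 − (+0.274))/0.0592 = 0.608.
Balancing electrons gives 3 Fe^2+(aq) + 2 Cr(s) → 3 Fe(s) + 2 Cr^3+(aq); thus Q = [Cr^3+(aq)]^2 / [Fe^2+(aq)]^3.
Isolating [Fe^2+(aq)] in Q = 10^{0.608} yields log [Fe^2+(aq)] = −1.082, i.e. 0.083 M.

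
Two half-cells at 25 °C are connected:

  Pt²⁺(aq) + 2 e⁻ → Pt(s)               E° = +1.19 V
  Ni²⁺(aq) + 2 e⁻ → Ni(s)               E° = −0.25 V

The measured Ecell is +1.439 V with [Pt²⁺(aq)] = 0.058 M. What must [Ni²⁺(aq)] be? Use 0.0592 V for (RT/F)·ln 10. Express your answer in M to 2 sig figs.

With Pt²⁺/Pt at the cathode and Ni²⁺/Ni at the anode, E°cell = +1.19 − (−0.25) = +1.44 V (n = 2).
Rearranging E = E° − (0.0592/n)·log Q gives log Q = 2(+1.44 − (+1.439))/0.0592 = 0.034.
Balancing electrons gives Pt²⁺(aq) + Ni(s) → Pt(s) + Ni²⁺(aq); thus Q = [Ni²⁺(aq)] / [Pt²⁺(aq)].
Substituting the known concentrations and solving, log [Ni²⁺(aq)] = −1.203 and [Ni²⁺(aq)] = 0.063 M.

0.063 M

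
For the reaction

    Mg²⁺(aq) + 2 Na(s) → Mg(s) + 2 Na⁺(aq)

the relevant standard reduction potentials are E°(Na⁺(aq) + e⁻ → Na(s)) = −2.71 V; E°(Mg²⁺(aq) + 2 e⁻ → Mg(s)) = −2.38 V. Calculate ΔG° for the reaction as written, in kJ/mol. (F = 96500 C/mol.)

−63.7 kJ/mol

In the reaction as written Mg²⁺(aq) is reduced, so the Mg²⁺/Mg couple is the cathode and Na⁺/Na is the anode.
E°cell = −2.38 − (−2.71) = +0.33 V; balancing electrons gives n = 2.
ΔG° = −nFE°cell = −(2)(96500)(+0.33) J/mol = −63.7 kJ/mol.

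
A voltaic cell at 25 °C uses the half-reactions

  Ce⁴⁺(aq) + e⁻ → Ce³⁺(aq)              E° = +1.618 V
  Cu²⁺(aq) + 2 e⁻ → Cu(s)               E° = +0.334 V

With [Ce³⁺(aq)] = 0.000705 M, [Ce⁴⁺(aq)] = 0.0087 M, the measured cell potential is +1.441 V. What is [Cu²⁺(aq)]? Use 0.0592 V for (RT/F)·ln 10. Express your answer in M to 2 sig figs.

With Ce⁴⁺/Ce³⁺ at the cathode and Cu²⁺/Cu at the anode, E°cell = +1.618 − (+0.334) = +1.284 V (n = 2).
From the Nernst equation, log Q = n(E° − E)/0.0592 = 2·(+1.284 − (+1.441))/0.0592 = −5.304.
Balancing electrons gives 2 Ce⁴⁺(aq) + Cu(s) → 2 Ce³⁺(aq) + Cu²⁺(aq); thus Q = ([Ce³⁺(aq)]^2·[Cu²⁺(aq)]) / [Ce⁴⁺(aq)]^2.
Substituting the known concentrations and solving, log [Cu²⁺(aq)] = −3.121 and [Cu²⁺(aq)] = 0.00076 M.

0.00076 M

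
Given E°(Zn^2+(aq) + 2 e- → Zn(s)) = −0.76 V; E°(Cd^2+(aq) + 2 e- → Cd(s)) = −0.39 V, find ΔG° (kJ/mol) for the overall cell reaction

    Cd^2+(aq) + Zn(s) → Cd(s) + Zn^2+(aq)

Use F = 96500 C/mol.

−71.4 kJ/mol

In the reaction as written Cd^2+(aq) is reduced, so the Cd²⁺/Cd couple is the cathode and Zn²⁺/Zn is the anode.
E°cell = −0.39 − (−0.76) = +0.37 V; balancing electrons gives n = 2.
ΔG° = −nFE°cell = −(2)(96500)(+0.37) J/mol = −71.4 kJ/mol.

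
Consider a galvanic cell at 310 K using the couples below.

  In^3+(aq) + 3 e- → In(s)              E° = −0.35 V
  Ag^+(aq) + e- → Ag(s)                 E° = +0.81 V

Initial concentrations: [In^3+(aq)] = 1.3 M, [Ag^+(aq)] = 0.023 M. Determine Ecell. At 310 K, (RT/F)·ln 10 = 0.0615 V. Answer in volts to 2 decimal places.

+1.06 V

Since E°(Ag⁺/Ag) > E°(In³⁺/In), Ag⁺/Ag serves as the cathode.
E°cell = +0.81 − (−0.35) = +1.16 V, with n = 3 electrons transferred.
Balancing gives 3 Ag^+(aq) + In(s) → 3 Ag(s) + In^3+(aq); hence Q = [In^3+(aq)] / [Ag^+(aq)]^3 = 1.07×10^5 (log Q = 5.029).
Applying E = E° − (RT ln10/nF)·log Q gives +1.16 − (0.0615/3)(5.029) = +1.06 V.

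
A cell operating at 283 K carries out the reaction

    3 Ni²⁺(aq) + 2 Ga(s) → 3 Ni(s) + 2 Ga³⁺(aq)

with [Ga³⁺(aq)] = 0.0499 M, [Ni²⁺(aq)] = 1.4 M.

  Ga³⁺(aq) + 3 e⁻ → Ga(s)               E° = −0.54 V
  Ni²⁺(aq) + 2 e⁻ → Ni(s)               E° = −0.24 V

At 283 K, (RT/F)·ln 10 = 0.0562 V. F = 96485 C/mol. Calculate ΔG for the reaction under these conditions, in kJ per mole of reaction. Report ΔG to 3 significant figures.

−190 kJ/mol

E°cell = −0.24 − (−0.54) = +0.30 V; the balanced reaction transfers n = 6 electrons.
Here Q = [Ga³⁺(aq)]^2 / [Ni²⁺(aq)]^3 = 0.000907 (log Q = −3.042), giving E = +0.30 − (0.0562/6)·(−3.042) = +0.3285 V.
ΔG = −nFE = −(6)(96485)(+0.3285) J/mol = −190 kJ/mol.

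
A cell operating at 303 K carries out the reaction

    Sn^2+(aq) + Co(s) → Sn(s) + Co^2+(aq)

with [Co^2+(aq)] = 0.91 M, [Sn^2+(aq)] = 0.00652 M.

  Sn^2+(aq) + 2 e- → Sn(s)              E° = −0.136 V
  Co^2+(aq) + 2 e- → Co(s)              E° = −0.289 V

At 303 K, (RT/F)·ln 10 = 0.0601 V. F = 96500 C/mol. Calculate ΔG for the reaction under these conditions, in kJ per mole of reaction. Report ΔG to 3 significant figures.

−17.1 kJ/mol

With Sn²⁺/Sn reduced at the cathode, E°cell = −0.136 − (−0.289) = +0.153 V and n = 2.
Q = [Co^2+(aq)] / [Sn^2+(aq)] = 140, so log Q = 2.145 and E = +0.153 − (0.0601/2)(2.145) = +0.0885 V.
Finally ΔG = −nFE = −(2)(96500 C/mol)(+0.0885 V) = −17.1 kJ/mol.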